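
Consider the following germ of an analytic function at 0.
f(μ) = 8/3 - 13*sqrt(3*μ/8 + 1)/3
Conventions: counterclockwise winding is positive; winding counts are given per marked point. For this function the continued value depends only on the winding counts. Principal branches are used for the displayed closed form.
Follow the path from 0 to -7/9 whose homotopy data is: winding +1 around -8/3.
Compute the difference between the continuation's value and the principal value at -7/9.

The rational part is single-valued and drops out of the difference; each branch term changes only by its own monodromy.
(-13/3)*sqrt(1 - μ/(-8/3)): winding +1 is odd, the square root flips sign, contributing -2*(-13/3)*sqrt(1 - (-7/9)/(-8/3)) = -2*(-13/3)*sqrt(17/24) = (13/18)*sqrt(102).
Summing the contributions at μ = -7/9 gives (13/18)*sqrt(102).

Continued minus principal equals (13/18)*sqrt(102).


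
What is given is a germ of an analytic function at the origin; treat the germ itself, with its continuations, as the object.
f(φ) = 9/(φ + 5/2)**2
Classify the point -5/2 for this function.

The point is a pole of order 2.

The denominator factor φ + 5/2 vanishes at -5/2 and appears to the power 2; the numerator there equals 9, nonzero, and no other factor vanishes.
Hence a pole whose order is the multiplicity, 2.


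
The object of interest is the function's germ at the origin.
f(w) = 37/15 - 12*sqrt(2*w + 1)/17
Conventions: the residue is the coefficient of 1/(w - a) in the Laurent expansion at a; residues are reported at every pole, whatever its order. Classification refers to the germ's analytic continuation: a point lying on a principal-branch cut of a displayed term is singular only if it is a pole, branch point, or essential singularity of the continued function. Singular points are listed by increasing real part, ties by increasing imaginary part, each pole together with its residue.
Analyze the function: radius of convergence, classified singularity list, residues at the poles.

Branch term (-12/17)*sqrt(1 - w/(-1/2)): its argument vanishes at w = -1/2, a square-root branch point, modulus 1/2.
The radius of convergence is the smallest modulus among the singular points: 1/2.

Radius of convergence at 0: 1/2.
At -1/2: an algebraic (square-root) branch point.


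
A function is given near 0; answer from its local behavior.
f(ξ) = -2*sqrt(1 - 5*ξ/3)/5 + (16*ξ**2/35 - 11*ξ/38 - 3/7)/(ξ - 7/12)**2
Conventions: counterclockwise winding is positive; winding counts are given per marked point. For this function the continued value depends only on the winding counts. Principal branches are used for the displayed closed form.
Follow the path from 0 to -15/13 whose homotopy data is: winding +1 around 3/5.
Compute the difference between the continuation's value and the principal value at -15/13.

The rational part is single-valued and drops out of the difference; each branch term changes only by its own monodromy.
(-2/5)*sqrt(1 - ξ/(3/5)): winding +1 is odd, the square root flips sign, contributing -2*(-2/5)*sqrt(1 - (-15/13)/(3/5)) = -2*(-2/5)*sqrt(38/13) = (4/65)*sqrt(494).
Summing the contributions at ξ = -15/13 gives (4/65)*sqrt(494).

Continued minus principal equals (4/65)*sqrt(494).


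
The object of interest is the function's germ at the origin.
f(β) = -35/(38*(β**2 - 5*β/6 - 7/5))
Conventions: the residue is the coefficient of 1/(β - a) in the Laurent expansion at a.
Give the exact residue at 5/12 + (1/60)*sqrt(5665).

The factor β**2 - 5*β/6 - 7/5 splits as (β - a)(β - a') with a = 5/12 + (1/60)*sqrt(5665), a' = 5/12 - (1/60)*sqrt(5665). At the order-1 pole a set g(β) = (β - a)*f(β) = [-35/38] / (β - a').
Simple pole: residue = g(a) at a = 5/12 + (1/60)*sqrt(5665), which is -(105/21527)*sqrt(5665).

The residue is -(105/21527)*sqrt(5665).


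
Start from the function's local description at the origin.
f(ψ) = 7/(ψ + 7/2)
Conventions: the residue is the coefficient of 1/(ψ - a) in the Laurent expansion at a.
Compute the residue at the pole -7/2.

At the order-1 pole -7/2 set g(ψ) = (ψ - (-7/2))*f(ψ) = 7.
Simple pole: residue = g(a) at a = -7/2, which is 7.

The residue is 7.


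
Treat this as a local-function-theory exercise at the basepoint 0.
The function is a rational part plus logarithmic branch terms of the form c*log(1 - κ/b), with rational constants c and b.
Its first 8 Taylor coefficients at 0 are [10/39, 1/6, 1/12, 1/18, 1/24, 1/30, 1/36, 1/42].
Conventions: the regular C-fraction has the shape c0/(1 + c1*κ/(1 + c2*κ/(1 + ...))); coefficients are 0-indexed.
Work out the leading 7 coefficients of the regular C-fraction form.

Taylor coefficients (read off): a_0 = 10/39, a_1 = 1/6, a_2 = 1/12, a_3 = 1/18, a_4 = 1/24, a_5 = 1/30, a_6 = 1/36.
c0 = a_0 = 10/39. Peel one level at a time: if S = 1 + c*κ/S' with S'(0) = 1, then c is the κ-coefficient of S and S' = c*κ/(S - 1).
S_1 = c0/f = 1 + (-13/20)*κ + (39/400)*κ^2 + ...; c1 = -13/20.
S_2 = c1*κ/(S_1 - 1) = 1 + (3/20)*κ + (-1/12)*κ^2 + ...; c2 = 3/20.
S_3 = c2*κ/(S_2 - 1) = 1 + (5/9)*κ + (95/162)*κ^2 + ...; c3 = 5/9.
S_4 = c3*κ/(S_3 - 1) = 1 + (-19/18)*κ + (-1/15)*κ^2 + ...; c4 = -19/18.
S_5 = c4*κ/(S_4 - 1) = 1 + (-6/95)*κ + (-249/9025)*κ^2 + ...; c5 = -6/95.
S_6 = c5*κ/(S_5 - 1) = 1 + (-83/190)*κ + ...; c6 = -83/190.

The regular C-fraction coefficients are [10/39, -13/20, 3/20, 5/9, -19/18, -6/95, -83/190].


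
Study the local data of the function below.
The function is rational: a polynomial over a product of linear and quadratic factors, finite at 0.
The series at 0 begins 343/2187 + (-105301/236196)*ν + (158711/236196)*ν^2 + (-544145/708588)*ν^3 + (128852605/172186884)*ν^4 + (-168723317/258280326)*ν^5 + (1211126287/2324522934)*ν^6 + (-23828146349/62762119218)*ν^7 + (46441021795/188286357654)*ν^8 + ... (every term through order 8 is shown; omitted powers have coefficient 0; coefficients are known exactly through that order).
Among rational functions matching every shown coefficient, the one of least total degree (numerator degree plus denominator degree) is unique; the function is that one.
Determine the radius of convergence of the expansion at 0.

No rational of total degree below 7 reproduces all 9 coefficients; solving the [2/5] Pade equations on them gives f(ν) = (-16*ν**2/7 + 17*ν/36 + 3)/((ν + 9/7)**3*(ν + 3)**2), whose expansion matches every shown term.
Denominator factor (ν + 9/7)^3: pole of order 3 at -9/7, modulus 9/7.
Denominator factor (ν + 3)^2: pole of order 2 at -3, modulus 3.
The radius of convergence is the smallest modulus among the singular points: 9/7.

The radius of convergence is 9/7.


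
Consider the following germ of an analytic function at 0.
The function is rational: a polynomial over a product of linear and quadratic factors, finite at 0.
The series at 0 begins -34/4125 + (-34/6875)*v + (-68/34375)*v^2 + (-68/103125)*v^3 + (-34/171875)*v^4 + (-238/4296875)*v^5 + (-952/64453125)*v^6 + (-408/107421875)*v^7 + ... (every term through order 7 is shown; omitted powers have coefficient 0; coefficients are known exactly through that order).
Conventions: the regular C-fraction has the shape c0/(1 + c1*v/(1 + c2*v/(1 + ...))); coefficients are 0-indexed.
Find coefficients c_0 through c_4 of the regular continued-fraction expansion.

The regular C-fraction coefficients are [-34/4125, -3/5, 1/5, -2/15, 1/30].

Taylor coefficients (read off): a_0 = -34/4125, a_1 = -34/6875, a_2 = -68/34375, a_3 = -68/103125, a_4 = -34/171875.
c0 = a_0 = -34/4125. Peel one level at a time: if S = 1 + c*v/S' with S'(0) = 1, then c is the v-coefficient of S and S' = c*v/(S - 1).
S_1 = c0/f = 1 + (-3/5)*v + (3/25)*v^2 + ...; c1 = -3/5.
S_2 = c1*v/(S_1 - 1) = 1 + (1/5)*v + (2/75)*v^2 + ...; c2 = 1/5.
S_3 = c2*v/(S_2 - 1) = 1 + (-2/15)*v + (1/225)*v^2 + ...; c3 = -2/15.
S_4 = c3*v/(S_3 - 1) = 1 + (1/30)*v + ...; c4 = 1/30.


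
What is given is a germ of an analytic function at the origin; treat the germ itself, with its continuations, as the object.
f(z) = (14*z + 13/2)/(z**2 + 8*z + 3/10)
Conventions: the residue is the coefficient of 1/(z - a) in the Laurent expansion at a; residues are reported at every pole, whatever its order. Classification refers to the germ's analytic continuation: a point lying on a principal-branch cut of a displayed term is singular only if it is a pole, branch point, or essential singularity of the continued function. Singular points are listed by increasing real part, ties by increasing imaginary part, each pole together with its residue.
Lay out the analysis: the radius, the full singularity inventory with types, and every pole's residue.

Radius of convergence at 0: 4 - (1/10)*sqrt(1570).
At -4 - (1/10)*sqrt(1570): a pole of order 1; residue 7 + (99/628)*sqrt(1570).
At -4 + (1/10)*sqrt(1570): a pole of order 1; residue 7 - (99/628)*sqrt(1570).

Denominator factor (z**2 + 8*z + 3/10): discriminant 314/5, real irrational roots -4 + (1/10)*sqrt(1570) and -4 - (1/10)*sqrt(1570); poles of order 1, moduli 4 - (1/10)*sqrt(1570) and 4 + (1/10)*sqrt(1570).
The radius of convergence is the smallest modulus among the singular points: 4 - (1/10)*sqrt(1570).
The factor z**2 + 8*z + 3/10 splits as (z - a)(z - a') with a = -4 - (1/10)*sqrt(1570), a' = -4 + (1/10)*sqrt(1570). At the order-1 pole a set g(z) = (z - a)*f(z) = [14*z + 13/2] / (z - a').
Simple pole: residue = g(a) at a = -4 - (1/10)*sqrt(1570), which is 7 + (99/628)*sqrt(1570).
The factor z**2 + 8*z + 3/10 splits as (z - a)(z - a') with a = -4 + (1/10)*sqrt(1570), a' = -4 - (1/10)*sqrt(1570). At the order-1 pole a set g(z) = (z - a)*f(z) = [14*z + 13/2] / (z - a').
Simple pole: residue = g(a) at a = -4 + (1/10)*sqrt(1570), which is 7 - (99/628)*sqrt(1570).
List the singular points by increasing real part (a conjugate pair: the negative imaginary part first).


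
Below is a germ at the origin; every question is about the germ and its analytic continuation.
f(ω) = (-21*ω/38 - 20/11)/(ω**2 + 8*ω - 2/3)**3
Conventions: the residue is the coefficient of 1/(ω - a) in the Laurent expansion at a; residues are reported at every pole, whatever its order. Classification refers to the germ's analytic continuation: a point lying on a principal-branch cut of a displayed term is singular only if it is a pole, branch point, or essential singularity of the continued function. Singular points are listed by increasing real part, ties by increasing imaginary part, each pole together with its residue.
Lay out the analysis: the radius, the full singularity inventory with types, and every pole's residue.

Radius of convergence at 0: -4 + (5/3)*sqrt(6).
At -4 - (5/3)*sqrt(6): a pole of order 3; residue -(1107/41800000)*sqrt(6).
At -4 + (5/3)*sqrt(6): a pole of order 3; residue (1107/41800000)*sqrt(6).

Denominator factor (ω**2 + 8*ω - 2/3)^3: discriminant 200/3, real irrational roots -4 + (5/3)*sqrt(6) and -4 - (5/3)*sqrt(6); poles of order 3, moduli -4 + (5/3)*sqrt(6) and 4 + (5/3)*sqrt(6).
The radius of convergence is the smallest modulus among the singular points: -4 + (5/3)*sqrt(6).
The factor ω**2 + 8*ω - 2/3 splits as (ω - a)(ω - a') with a = -4 - (5/3)*sqrt(6), a' = -4 + (5/3)*sqrt(6). At the order-3 pole a set g(ω) = (ω - a)^3*f(ω) = [-21*ω/38 - 20/11] / (ω - a')^3.
Order-3 pole: residue = g''(a)/2; g''(-4 - (5/3)*sqrt(6)) = -(1107/20900000)*sqrt(6), so the residue is -(1107/41800000)*sqrt(6).
The factor ω**2 + 8*ω - 2/3 splits as (ω - a)(ω - a') with a = -4 + (5/3)*sqrt(6), a' = -4 - (5/3)*sqrt(6). At the order-3 pole a set g(ω) = (ω - a)^3*f(ω) = [-21*ω/38 - 20/11] / (ω - a')^3.
Order-3 pole: residue = g''(a)/2; g''(-4 + (5/3)*sqrt(6)) = (1107/20900000)*sqrt(6), so the residue is (1107/41800000)*sqrt(6).
List the singular points by increasing real part (a conjugate pair: the negative imaginary part first).


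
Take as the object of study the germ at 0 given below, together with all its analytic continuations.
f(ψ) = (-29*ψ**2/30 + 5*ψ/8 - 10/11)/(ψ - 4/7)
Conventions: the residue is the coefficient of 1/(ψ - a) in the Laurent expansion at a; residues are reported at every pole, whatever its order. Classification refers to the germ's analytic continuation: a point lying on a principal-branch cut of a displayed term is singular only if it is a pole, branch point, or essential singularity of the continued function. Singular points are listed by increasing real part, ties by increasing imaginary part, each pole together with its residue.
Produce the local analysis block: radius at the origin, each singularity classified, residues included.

Radius of convergence at 0: 4/7.
At 4/7: a pole of order 1; residue -14029/16170.

Denominator factor (ψ - 4/7): pole of order 1 at 4/7, modulus 4/7.
The radius of convergence is the smallest modulus among the singular points: 4/7.
At the order-1 pole 4/7 set g(ψ) = (ψ - (4/7))*f(ψ) = -29*ψ**2/30 + 5*ψ/8 - 10/11.
Simple pole: residue = g(a) at a = 4/7, which is -14029/16170.


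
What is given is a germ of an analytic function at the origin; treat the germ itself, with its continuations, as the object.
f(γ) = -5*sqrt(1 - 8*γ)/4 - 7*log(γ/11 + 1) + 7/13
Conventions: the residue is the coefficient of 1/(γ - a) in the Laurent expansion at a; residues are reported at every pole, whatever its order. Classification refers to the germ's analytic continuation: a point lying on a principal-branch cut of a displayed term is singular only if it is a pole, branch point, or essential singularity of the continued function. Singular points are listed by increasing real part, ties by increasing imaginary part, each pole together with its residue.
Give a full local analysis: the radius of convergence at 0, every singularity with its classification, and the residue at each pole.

Radius of convergence at 0: 1/8.
At -11: a logarithmic branch point.
At 1/8: an algebraic (square-root) branch point.

Branch term (-7)*log(1 - γ/(-11)): its argument vanishes at γ = -11, a logarithmic branch point, modulus 11.
Branch term (-5/4)*sqrt(1 - γ/(1/8)): its argument vanishes at γ = 1/8, a square-root branch point, modulus 1/8.
The radius of convergence is the smallest modulus among the singular points: 1/8.
List the singular points by increasing real part (a conjugate pair: the negative imaginary part first).


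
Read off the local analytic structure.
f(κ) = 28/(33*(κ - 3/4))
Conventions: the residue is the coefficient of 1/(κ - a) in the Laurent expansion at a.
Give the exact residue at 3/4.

The residue is 28/33.

At the order-1 pole 3/4 set g(κ) = (κ - (3/4))*f(κ) = 28/33.
Simple pole: residue = g(a) at a = 3/4, which is 28/33.


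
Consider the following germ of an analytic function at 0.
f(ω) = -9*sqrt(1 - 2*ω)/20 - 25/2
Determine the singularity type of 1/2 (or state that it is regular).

The point is an algebraic (square-root) branch point.

The term (-9/20)*sqrt(1 - ω/(1/2)) has argument 1 - 1/2/(1/2) = 0 at 1/2: a square-root (algebraic, two-sheeted) branch point; the remaining terms are analytic or single-valued there.


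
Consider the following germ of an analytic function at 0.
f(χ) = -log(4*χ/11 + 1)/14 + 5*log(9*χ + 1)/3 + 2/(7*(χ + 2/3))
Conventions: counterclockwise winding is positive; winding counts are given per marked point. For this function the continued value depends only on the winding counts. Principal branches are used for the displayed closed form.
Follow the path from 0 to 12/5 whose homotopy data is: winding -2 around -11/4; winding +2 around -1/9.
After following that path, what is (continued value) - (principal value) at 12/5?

Continued minus principal equals (146/21)*pi*i.

The rational part is single-valued and drops out of the difference; each branch term changes only by its own monodromy.
(-1/14)*log(1 - χ/(-11/4)): each positive loop around -11/4 adds 2*pi*i to the log, so winding -2 contributes (-1/14)*(-2)*2*pi*i = (2/7)*pi*i.
(5/3)*log(1 - χ/(-1/9)): each positive loop around -1/9 adds 2*pi*i to the log, so winding +2 contributes (5/3)*(2)*2*pi*i = (20/3)*pi*i.
Summing the contributions at χ = 12/5 gives (146/21)*pi*i.


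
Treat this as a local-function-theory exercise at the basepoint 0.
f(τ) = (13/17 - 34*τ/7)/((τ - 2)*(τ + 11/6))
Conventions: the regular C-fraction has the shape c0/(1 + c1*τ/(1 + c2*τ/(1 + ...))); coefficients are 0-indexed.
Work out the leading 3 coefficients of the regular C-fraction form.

The regular C-fraction coefficients are [-39/187, 12807/2002, -2450920/388479].

Taylor coefficients (expand at 0): a_0 = -39/187, a_1 = 38421/28798, a_2 = -74457/633556.
c0 = a_0 = -39/187. Peel one level at a time: if S = 1 + c*τ/S' with S'(0) = 1, then c is the τ-coefficient of S and S' = c*τ/(S - 1).
S_1 = c0/f = 1 + (12807/2002)*τ + (3676380/91091)*τ^2 + ...; c1 = 12807/2002.
S_2 = c1*τ/(S_1 - 1) = 1 + (-2450920/388479)*τ + ...; c2 = -2450920/388479.


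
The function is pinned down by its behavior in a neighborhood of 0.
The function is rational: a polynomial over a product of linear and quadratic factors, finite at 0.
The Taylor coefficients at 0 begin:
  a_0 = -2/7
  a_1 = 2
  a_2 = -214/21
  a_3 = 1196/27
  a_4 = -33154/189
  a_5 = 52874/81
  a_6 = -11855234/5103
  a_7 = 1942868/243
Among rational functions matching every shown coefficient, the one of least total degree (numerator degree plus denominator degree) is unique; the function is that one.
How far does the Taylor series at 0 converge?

The radius of convergence is -7/6 + (1/6)*sqrt(85).

No rational of total degree below 6 reproduces all 8 coefficients; solving the [0/6] Pade equations on them gives f(x) = 2/(7*(x**2 - 7*x/3 - 1)**3), whose expansion matches every shown term.
Denominator factor (x**2 - 7*x/3 - 1)^3: discriminant 85/9, real irrational roots 7/6 + (1/6)*sqrt(85) and 7/6 - (1/6)*sqrt(85); poles of order 3, moduli 7/6 + (1/6)*sqrt(85) and -7/6 + (1/6)*sqrt(85).
The radius of convergence is the smallest modulus among the singular points: -7/6 + (1/6)*sqrt(85).


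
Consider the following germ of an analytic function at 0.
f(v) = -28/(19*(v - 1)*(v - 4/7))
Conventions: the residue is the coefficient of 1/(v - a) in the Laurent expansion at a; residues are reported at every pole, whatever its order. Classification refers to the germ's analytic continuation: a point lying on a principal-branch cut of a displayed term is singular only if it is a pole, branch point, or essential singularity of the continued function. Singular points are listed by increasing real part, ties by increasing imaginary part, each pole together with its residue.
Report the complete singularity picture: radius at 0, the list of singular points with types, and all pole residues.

Denominator factor (v - 1): pole of order 1 at 1, modulus 1.
Denominator factor (v - 4/7): pole of order 1 at 4/7, modulus 4/7.
The radius of convergence is the smallest modulus among the singular points: 4/7.
At the order-1 pole 4/7 set g(v) = (v - (4/7))*f(v) = -28/(19*(v - 1)).
Simple pole: residue = g(a) at a = 4/7, which is 196/57.
At the order-1 pole 1 set g(v) = (v - (1))*f(v) = -28/(19*(v - 4/7)).
Simple pole: residue = g(a) at a = 1, which is -196/57.
List the singular points by increasing real part (a conjugate pair: the negative imaginary part first).

Radius of convergence at 0: 4/7.
At 4/7: a pole of order 1; residue 196/57.
At 1: a pole of order 1; residue -196/57.


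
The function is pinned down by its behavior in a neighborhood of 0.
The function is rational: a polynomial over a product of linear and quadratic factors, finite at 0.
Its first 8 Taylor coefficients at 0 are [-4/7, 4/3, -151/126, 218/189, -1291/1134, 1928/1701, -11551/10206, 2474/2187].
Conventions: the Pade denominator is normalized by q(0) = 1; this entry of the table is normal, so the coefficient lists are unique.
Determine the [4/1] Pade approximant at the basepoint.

The Pade approximant has numerator coefficients [-4/7, 6908/9037, 20995/162666, -3230/81333, 1615/162666]; denominator coefficients [1, 3856/3873].


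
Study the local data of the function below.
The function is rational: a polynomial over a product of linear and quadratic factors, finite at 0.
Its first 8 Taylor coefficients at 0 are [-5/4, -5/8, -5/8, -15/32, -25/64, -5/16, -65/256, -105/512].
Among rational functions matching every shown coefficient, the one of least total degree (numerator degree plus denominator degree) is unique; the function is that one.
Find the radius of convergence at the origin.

No rational of total degree below 2 reproduces all 8 coefficients; solving the [0/2] Pade equations on them gives f(γ) = 5/(γ**2 + 2*γ - 4), whose expansion matches every shown term.
Denominator factor (γ**2 + 2*γ - 4): discriminant 20, real irrational roots -1 + sqrt(5) and -1 - sqrt(5); poles of order 1, moduli -1 + sqrt(5) and 1 + sqrt(5).
The radius of convergence is the smallest modulus among the singular points: -1 + sqrt(5).

The radius of convergence is -1 + sqrt(5).


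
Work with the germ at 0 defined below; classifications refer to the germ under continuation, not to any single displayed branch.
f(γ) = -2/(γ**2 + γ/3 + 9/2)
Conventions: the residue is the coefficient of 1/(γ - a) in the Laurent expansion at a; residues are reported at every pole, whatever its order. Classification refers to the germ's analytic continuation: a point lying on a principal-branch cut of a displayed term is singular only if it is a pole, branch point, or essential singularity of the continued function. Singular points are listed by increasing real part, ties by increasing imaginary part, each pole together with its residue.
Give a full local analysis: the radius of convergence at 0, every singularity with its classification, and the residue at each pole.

Denominator factor (γ**2 + γ/3 + 9/2): discriminant -161/9, complex-conjugate roots (-1/6) + ((1/6)*sqrt(161))*i and (-1/6) - ((1/6)*sqrt(161))*i; poles of order 1, moduli (3/2)*sqrt(2) and (3/2)*sqrt(2).
The radius of convergence is the smallest modulus among the singular points: (3/2)*sqrt(2).
The factor γ**2 + γ/3 + 9/2 splits as (γ - a)(γ - a') with a = (-1/6) - ((1/6)*sqrt(161))*i, a' = (-1/6) + ((1/6)*sqrt(161))*i. At the order-1 pole a set g(γ) = (γ - a)*f(γ) = [-2] / (γ - a').
Simple pole: residue = g(a) at a = (-1/6) - ((1/6)*sqrt(161))*i, which is -((6/161)*sqrt(161))*i.
The factor γ**2 + γ/3 + 9/2 splits as (γ - a)(γ - a') with a = (-1/6) + ((1/6)*sqrt(161))*i, a' = (-1/6) - ((1/6)*sqrt(161))*i. At the order-1 pole a set g(γ) = (γ - a)*f(γ) = [-2] / (γ - a').
Simple pole: residue = g(a) at a = (-1/6) + ((1/6)*sqrt(161))*i, which is ((6/161)*sqrt(161))*i.
List the singular points by increasing real part (a conjugate pair: the negative imaginary part first).

Radius of convergence at 0: (3/2)*sqrt(2).
At (-1/6) - ((1/6)*sqrt(161))*i: a pole of order 1; residue -((6/161)*sqrt(161))*i.
At (-1/6) + ((1/6)*sqrt(161))*i: a pole of order 1; residue ((6/161)*sqrt(161))*i.


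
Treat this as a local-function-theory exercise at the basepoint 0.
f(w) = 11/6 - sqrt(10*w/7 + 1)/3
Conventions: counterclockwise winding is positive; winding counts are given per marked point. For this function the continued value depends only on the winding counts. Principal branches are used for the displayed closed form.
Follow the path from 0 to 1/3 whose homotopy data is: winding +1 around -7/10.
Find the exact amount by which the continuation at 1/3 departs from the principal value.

Continued minus principal equals (2/63)*sqrt(651).

The rational part is single-valued and drops out of the difference; each branch term changes only by its own monodromy.
(-1/3)*sqrt(1 - w/(-7/10)): winding +1 is odd, the square root flips sign, contributing -2*(-1/3)*sqrt(1 - (1/3)/(-7/10)) = -2*(-1/3)*sqrt(31/21) = (2/63)*sqrt(651).
Summing the contributions at w = 1/3 gives (2/63)*sqrt(651).


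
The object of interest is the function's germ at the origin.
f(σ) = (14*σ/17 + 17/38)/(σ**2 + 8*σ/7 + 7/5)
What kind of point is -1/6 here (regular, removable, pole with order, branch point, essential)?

Denominator factors: σ**2 + 8*σ/7 + 7/5 = 1559/1260 at σ = -1/6 — none vanishes.
So the germ continues analytically to -1/6.

The point is a regular point.


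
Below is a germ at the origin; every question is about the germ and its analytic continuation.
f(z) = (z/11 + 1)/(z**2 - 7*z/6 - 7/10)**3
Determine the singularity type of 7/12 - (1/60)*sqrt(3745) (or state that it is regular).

The denominator factor z**2 - 7*z/6 - 7/10 vanishes at 7/12 - (1/60)*sqrt(3745) and appears to the power 3; the numerator there equals 139/132 - (1/660)*sqrt(3745), nonzero, and no other factor vanishes.
Hence a pole whose order is the multiplicity, 3.

The point is a pole of order 3.


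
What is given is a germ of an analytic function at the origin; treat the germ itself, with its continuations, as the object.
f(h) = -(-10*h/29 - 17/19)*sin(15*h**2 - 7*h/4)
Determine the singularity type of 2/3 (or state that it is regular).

There is no denominator, hence no pole anywhere.
The factor -sin(15*h**2 - 7*h/4) is entire.
So the germ continues analytically to 2/3.

The point is a regular point.


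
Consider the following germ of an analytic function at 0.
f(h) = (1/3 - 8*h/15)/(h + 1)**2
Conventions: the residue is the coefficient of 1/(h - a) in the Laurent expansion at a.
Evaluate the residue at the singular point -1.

At the order-2 pole -1 set g(h) = (h - (-1))^2*f(h) = 1/3 - 8*h/15.
Order-2 pole: residue = g'(a); g'(-1) = -8/15, so the residue is -8/15.

The residue is -8/15.


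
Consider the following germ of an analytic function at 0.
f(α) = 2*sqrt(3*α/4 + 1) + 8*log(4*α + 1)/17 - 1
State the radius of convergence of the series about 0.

Branch term (8/17)*log(1 - α/(-1/4)): its argument vanishes at α = -1/4, a logarithmic branch point, modulus 1/4.
Branch term (2)*sqrt(1 - α/(-4/3)): its argument vanishes at α = -4/3, a square-root branch point, modulus 4/3.
The radius of convergence is the smallest modulus among the singular points: 1/4.

The radius of convergence is 1/4.


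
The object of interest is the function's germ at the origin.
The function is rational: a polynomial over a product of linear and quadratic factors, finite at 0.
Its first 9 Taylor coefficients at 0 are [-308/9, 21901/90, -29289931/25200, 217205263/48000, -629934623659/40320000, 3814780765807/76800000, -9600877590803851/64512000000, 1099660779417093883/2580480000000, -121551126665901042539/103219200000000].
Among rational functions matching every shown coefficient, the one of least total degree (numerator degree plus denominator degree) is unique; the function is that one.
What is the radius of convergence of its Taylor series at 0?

The radius of convergence is -3/20 + (1/220)*sqrt(18689).

No rational of total degree below 7 reproduces all 9 coefficients; solving the [2/5] Pade equations on them gives f(n) = (-4*n**2/7 - 4*n/9 + 14/9)/((n + 1/2)**3*(n**2 - 3*n/10 - 4/11)), whose expansion matches every shown term.
Denominator factor (n + 1/2)^3: pole of order 3 at -1/2, modulus 1/2.
Denominator factor (n**2 - 3*n/10 - 4/11): discriminant 1699/1100, real irrational roots 3/20 + (1/220)*sqrt(18689) and 3/20 - (1/220)*sqrt(18689); poles of order 1, moduli 3/20 + (1/220)*sqrt(18689) and -3/20 + (1/220)*sqrt(18689).
The radius of convergence is the smallest modulus among the singular points: -3/20 + (1/220)*sqrt(18689).


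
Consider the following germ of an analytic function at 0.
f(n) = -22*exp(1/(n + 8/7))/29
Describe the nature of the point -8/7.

The point is an essential singularity.

The exponent 1/(n - (-8/7)) has a pole at -8/7, so exp(1/(n - (-8/7))) takes every nonzero value near it: an essential singularity (not a pole of any order).


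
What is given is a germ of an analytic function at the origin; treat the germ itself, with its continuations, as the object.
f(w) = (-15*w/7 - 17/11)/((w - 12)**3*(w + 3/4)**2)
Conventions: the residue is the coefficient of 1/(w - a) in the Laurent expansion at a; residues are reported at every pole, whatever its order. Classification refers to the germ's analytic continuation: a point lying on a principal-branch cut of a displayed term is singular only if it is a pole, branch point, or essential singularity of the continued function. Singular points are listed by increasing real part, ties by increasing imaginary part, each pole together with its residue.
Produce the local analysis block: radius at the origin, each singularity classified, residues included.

Denominator factor (w - 12)^3: pole of order 3 at 12, modulus 12.
Denominator factor (w + 3/4)^2: pole of order 2 at -3/4, modulus 3/4.
The radius of convergence is the smallest modulus among the singular points: 3/4.
At the order-2 pole -3/4 set g(w) = (w - (-3/4))^2*f(w) = (-15*w/7 - 17/11)/(w - 12)**3.
Order-2 pole: residue = g'(a); g'(-3/4) = 25472/24805737, so the residue is 25472/24805737.
At the order-3 pole 12 set g(w) = (w - (12))^3*f(w) = (-15*w/7 - 17/11)/(w + 3/4)**2.
Order-3 pole: residue = g''(a)/2; g''(12) = -50944/24805737, so the residue is -25472/24805737.
List the singular points by increasing real part (a conjugate pair: the negative imaginary part first).

Radius of convergence at 0: 3/4.
At -3/4: a pole of order 2; residue 25472/24805737.
At 12: a pole of order 3; residue -25472/24805737.


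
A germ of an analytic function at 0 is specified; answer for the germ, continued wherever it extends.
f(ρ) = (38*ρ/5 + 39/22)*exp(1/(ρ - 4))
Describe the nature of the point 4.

The exponent 1/(ρ - (4)) has a pole at 4, so exp(1/(ρ - (4))) takes every nonzero value near it: an essential singularity (not a pole of any order).

The point is an essential singularity.


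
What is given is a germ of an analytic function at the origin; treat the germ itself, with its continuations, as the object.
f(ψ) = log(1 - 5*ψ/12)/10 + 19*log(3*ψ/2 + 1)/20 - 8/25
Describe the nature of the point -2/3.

The term (19/20)*log(1 - ψ/(-2/3)) has argument 1 - -2/3/(-2/3) = 0 at -2/3: a logarithmic (infinitely-sheeted) branch point; the remaining terms are analytic or single-valued there.

The point is a logarithmic branch point.


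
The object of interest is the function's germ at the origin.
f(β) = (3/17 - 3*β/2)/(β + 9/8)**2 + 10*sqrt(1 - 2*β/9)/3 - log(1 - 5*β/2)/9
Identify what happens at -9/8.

The denominator factor β + 9/8 vanishes at -9/8 and appears to the power 2; the numerator there equals 507/272, nonzero, and no other factor vanishes.
The branch terms are analytic at this point.
Hence a pole whose order is the multiplicity, 2.

The point is a pole of order 2.


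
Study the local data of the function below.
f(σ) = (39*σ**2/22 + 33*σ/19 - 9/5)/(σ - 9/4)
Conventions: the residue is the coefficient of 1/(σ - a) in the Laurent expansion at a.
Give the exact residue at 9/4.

The residue is 370593/33440.

At the order-1 pole 9/4 set g(σ) = (σ - (9/4))*f(σ) = 39*σ**2/22 + 33*σ/19 - 9/5.
Simple pole: residue = g(a) at a = 9/4, which is 370593/33440.


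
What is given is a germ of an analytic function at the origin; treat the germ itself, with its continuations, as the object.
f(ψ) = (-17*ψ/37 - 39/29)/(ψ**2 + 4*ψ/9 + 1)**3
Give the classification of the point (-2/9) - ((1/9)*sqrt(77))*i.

The denominator factor ψ**2 + 4*ψ/9 + 1 vanishes at (-2/9) - ((1/9)*sqrt(77))*i and appears to the power 3; the numerator there equals (-12001/9657) + ((17/333)*sqrt(77))*i, nonzero, and no other factor vanishes.
Hence a pole whose order is the multiplicity, 3.

The point is a pole of order 3.


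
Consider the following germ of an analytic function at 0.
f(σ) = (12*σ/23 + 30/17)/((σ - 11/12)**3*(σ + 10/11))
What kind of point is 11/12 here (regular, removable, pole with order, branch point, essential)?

The point is a pole of order 3.

The denominator factor σ - 11/12 vanishes at 11/12 and appears to the power 3; the numerator there equals 877/391, nonzero, and no other factor vanishes.
Hence a pole whose order is the multiplicity, 3.


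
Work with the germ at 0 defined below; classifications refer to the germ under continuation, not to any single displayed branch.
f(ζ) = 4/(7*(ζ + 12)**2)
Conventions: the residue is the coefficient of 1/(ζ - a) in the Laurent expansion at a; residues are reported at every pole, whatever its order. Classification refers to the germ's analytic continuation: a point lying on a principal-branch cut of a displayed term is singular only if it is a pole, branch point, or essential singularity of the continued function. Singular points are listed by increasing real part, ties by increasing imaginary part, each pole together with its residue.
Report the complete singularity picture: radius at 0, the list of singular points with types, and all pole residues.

Denominator factor (ζ + 12)^2: pole of order 2 at -12, modulus 12.
The radius of convergence is the smallest modulus among the singular points: 12.
At the order-2 pole -12 set g(ζ) = (ζ - (-12))^2*f(ζ) = 4/7.
Order-2 pole: residue = g'(a); g'(-12) = 0, so the residue is 0.

Radius of convergence at 0: 12.
At -12: a pole of order 2; residue 0.


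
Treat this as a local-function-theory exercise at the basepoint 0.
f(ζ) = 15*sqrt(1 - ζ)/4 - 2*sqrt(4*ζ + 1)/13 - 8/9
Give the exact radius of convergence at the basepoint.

Branch term (15/4)*sqrt(1 - ζ/(1)): its argument vanishes at ζ = 1, a square-root branch point, modulus 1.
Branch term (-2/13)*sqrt(1 - ζ/(-1/4)): its argument vanishes at ζ = -1/4, a square-root branch point, modulus 1/4.
The radius of convergence is the smallest modulus among the singular points: 1/4.

The radius of convergence is 1/4.


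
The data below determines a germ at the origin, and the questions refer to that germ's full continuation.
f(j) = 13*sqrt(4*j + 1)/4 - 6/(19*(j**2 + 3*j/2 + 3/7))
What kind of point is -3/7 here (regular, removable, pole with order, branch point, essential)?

Denominator factors: j**2 + 3*j/2 + 3/7 = -3/98 at j = -3/7 — none vanishes.
Branch term sqrt(1 - j/(-1/4)): argument at -3/7 is -5/7, nonzero, so -3/7 is not its branch point (a point on a principal cut is still regular for the continued germ).
So the germ continues analytically to -3/7.

The point is a regular point.


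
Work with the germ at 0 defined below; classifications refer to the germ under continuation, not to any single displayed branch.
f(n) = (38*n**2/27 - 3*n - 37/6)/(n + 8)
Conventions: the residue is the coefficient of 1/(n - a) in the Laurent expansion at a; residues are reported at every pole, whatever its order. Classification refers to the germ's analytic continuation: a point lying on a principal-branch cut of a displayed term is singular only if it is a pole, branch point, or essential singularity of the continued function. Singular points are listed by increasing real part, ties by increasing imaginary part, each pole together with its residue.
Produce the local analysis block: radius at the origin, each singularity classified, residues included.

Denominator factor (n + 8): pole of order 1 at -8, modulus 8.
The radius of convergence is the smallest modulus among the singular points: 8.
At the order-1 pole -8 set g(n) = (n - (-8))*f(n) = 38*n**2/27 - 3*n - 37/6.
Simple pole: residue = g(a) at a = -8, which is 5827/54.

Radius of convergence at 0: 8.
At -8: a pole of order 1; residue 5827/54.


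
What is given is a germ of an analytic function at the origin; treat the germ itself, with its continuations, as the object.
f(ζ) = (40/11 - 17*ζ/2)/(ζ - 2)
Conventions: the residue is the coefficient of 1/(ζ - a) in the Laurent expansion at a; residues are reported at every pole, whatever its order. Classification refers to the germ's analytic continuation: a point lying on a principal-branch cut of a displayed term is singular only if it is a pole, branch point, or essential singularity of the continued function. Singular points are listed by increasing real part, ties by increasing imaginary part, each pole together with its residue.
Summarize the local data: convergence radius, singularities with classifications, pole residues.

Radius of convergence at 0: 2.
At 2: a pole of order 1; residue -147/11.

Denominator factor (ζ - 2): pole of order 1 at 2, modulus 2.
The radius of convergence is the smallest modulus among the singular points: 2.
At the order-1 pole 2 set g(ζ) = (ζ - (2))*f(ζ) = 40/11 - 17*ζ/2.
Simple pole: residue = g(a) at a = 2, which is -147/11.


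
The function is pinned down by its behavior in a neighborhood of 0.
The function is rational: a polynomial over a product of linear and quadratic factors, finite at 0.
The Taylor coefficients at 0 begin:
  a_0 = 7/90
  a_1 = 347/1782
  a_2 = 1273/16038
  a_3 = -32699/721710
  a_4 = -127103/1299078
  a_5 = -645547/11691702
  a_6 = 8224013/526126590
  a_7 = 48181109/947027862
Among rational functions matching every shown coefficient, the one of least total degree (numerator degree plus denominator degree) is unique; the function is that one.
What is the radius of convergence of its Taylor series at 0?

The radius of convergence is (1/2)*sqrt(6).

No rational of total degree below 4 reproduces all 8 coefficients; solving the [1/3] Pade equations on them gives f(τ) = (15*τ/22 + 7/20)/((τ + 3)*(τ**2 - 4*τ/3 + 3/2)), whose expansion matches every shown term.
Denominator factor (τ + 3): pole of order 1 at -3, modulus 3.
Denominator factor (τ**2 - 4*τ/3 + 3/2): discriminant -38/9, complex-conjugate roots (2/3) + ((1/6)*sqrt(38))*i and (2/3) - ((1/6)*sqrt(38))*i; poles of order 1, moduli (1/2)*sqrt(6) and (1/2)*sqrt(6).
The radius of convergence is the smallest modulus among the singular points: (1/2)*sqrt(6).


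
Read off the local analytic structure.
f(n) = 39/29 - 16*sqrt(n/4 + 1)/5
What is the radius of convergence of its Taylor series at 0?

The radius of convergence is 4.

Branch term (-16/5)*sqrt(1 - n/(-4)): its argument vanishes at n = -4, a square-root branch point, modulus 4.
The radius of convergence is the smallest modulus among the singular points: 4.


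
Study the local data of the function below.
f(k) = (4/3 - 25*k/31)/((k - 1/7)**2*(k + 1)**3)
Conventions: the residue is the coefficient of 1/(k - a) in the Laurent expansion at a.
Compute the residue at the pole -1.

The residue is 340599/126976.

At the order-3 pole -1 set g(k) = (k - (-1))^3*f(k) = (4/3 - 25*k/31)/(k - 1/7)**2.
Order-3 pole: residue = g''(a)/2; g''(-1) = 340599/63488, so the residue is 340599/126976.


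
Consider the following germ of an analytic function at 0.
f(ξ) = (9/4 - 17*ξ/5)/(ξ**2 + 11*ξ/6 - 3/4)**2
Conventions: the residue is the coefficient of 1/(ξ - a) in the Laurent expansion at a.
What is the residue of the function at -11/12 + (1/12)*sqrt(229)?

The factor ξ**2 + 11*ξ/6 - 3/4 splits as (ξ - a)(ξ - a') with a = -11/12 + (1/12)*sqrt(229), a' = -11/12 - (1/12)*sqrt(229). At the order-2 pole a set g(ξ) = (ξ - a)^2*f(ξ) = [9/4 - 17*ξ/5] / (ξ - a')^2.
Order-2 pole: residue = g'(a); g'(-11/12 + (1/12)*sqrt(229)) = -(11592/262205)*sqrt(229), so the residue is -(11592/262205)*sqrt(229).

The residue is -(11592/262205)*sqrt(229).


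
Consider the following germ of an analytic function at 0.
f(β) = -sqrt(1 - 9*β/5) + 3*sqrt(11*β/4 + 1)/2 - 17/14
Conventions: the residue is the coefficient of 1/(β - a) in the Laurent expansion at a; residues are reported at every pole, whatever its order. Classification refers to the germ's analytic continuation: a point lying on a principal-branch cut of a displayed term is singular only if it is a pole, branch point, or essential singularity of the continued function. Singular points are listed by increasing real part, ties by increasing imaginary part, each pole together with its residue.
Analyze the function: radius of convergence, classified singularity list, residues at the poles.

Radius of convergence at 0: 4/11.
At -4/11: an algebraic (square-root) branch point.
At 5/9: an algebraic (square-root) branch point.

Branch term (3/2)*sqrt(1 - β/(-4/11)): its argument vanishes at β = -4/11, a square-root branch point, modulus 4/11.
Branch term (-1)*sqrt(1 - β/(5/9)): its argument vanishes at β = 5/9, a square-root branch point, modulus 5/9.
The radius of convergence is the smallest modulus among the singular points: 4/11.
List the singular points by increasing real part (a conjugate pair: the negative imaginary part first).
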